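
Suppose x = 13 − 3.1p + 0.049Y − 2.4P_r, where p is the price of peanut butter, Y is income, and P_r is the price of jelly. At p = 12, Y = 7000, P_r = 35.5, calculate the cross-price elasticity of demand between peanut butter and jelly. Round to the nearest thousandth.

-0.365

First evaluate x: 13 − 3.1(12) + 0.049(7000) − 2.4(35.5) = 13 − 37.2 + 343 − 85.2 = 233.6.
∂x/∂P_r = −2.4, so E_xy = -2.4·(35.5/233.6) ≈ -0.365.
E_xy < 0: the goods are complements.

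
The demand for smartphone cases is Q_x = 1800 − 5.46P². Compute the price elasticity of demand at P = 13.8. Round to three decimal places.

-2.736

At P = 13.8, Q_x = 760.1976.
dQ_x/dP = −2·5.46·P = −150.696.
Point elasticity E = (dQ_x/dP)·(P/Q_x) = -150.696 × 13.8/760.1976 ≈ -2.736.
|E| > 1, so demand is elastic at this price.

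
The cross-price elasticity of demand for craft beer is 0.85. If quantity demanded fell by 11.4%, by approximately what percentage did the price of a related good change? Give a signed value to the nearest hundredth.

-13.41

%ΔQ ≈ E × %ΔP_y ⇒ %ΔP_y = %ΔQ / E = (-11.4%)/(0.85) ≈ -13.41%.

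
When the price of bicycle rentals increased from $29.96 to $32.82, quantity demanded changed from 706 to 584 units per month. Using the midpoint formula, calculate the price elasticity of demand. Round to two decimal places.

%ΔQ = (584 − 706)/[(706 + 584)/2] = -122/645 ≈ -0.1891.
%Δp = (32.82 − 29.96)/[(29.96 + 32.82)/2] = 2.86/31.39 ≈ 0.0911.
Arc elasticity E = %ΔQ/%Δp ≈ -0.1891/0.0911 ≈ -2.08.
|E| > 1: demand is elastic over this range.

-2.08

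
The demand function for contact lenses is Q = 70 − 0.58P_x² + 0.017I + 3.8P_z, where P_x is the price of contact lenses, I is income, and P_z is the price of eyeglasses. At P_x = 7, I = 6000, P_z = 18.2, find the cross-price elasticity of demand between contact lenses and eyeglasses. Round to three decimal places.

At the given point, Q = 70 − 0.58(7)² + 0.017(6000) + 3.8(18.2) = 70 − 28.42 + 102 + 69.16 = 212.74.
∂Q/∂P_z = +3.8, so E_xy = 3.8·(18.2/212.74) ≈ 0.325.
E_xy > 0: the goods are substitutes.

0.325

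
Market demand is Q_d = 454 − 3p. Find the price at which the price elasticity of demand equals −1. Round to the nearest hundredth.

For linear demand Q_d = a − bp, E = −bp/(a − bp). |E| = 1 ⇒ bp = a − bp ⇒ p = a/(2b).
p = 454/(2·3) ≈ 75.67.

75.67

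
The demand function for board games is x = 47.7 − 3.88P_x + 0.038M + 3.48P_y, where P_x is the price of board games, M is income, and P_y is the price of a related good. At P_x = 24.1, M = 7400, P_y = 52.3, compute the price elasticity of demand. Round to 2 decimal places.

-0.22

Substituting, x = 47.7 − 3.88(24.1) + 0.038(7400) + 3.48(52.3) = 47.7 − 93.508 + 281.2 + 182.004 = 417.396.
∂x/∂P_x = −3.88, so E_p = (−3.88)·(24.1/417.396) ≈ -0.22.
|E_p| < 1: demand is inelastic.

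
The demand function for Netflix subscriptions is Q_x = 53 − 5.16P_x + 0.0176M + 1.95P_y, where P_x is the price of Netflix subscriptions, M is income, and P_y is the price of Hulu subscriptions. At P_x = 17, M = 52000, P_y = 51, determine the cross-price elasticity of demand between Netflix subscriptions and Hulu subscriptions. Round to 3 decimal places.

0.101

First evaluate Q_x: 53 − 5.16(17) + 0.0176(52000) + 1.95(51) = 53 − 87.72 + 915.2 + 99.45 = 979.93.
∂Q_x/∂P_y = +1.95, so E_xy = 1.95·(51/979.93) ≈ 0.101.
E_xy > 0: the goods are substitutes.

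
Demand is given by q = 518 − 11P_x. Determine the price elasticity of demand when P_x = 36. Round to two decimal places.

At P_x = 36, q = 122.
dq/dP_x = −11.
Point elasticity E = (dq/dP_x)·(P_x/q) = -11 × 36/122 ≈ -3.25.
|E| > 1, so demand is elastic at this price.

-3.25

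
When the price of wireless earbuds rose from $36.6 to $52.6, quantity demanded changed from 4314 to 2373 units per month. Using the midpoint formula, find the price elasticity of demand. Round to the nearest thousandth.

-1.618

%ΔQ = (2373 − 4314)/[(4314 + 2373)/2] = -1941/3343.5 ≈ -0.5805.
%Δp = (52.6 − 36.6)/[(36.6 + 52.6)/2] = 16/44.6 ≈ 0.3587.
Arc elasticity E = %ΔQ/%Δp ≈ -0.5805/0.3587 ≈ -1.618.
|E| > 1: demand is elastic over this range.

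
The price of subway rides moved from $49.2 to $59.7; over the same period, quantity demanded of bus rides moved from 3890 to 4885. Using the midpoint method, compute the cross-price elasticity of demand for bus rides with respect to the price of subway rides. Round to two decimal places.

1.18

%ΔQ_x = (4885 − 3890)/[(3890+4885)/2] = 995/4387.5 ≈ 0.2268.
%ΔP_y = (59.7 − 49.2)/[(49.2+59.7)/2] ≈ 0.1928.
E_xy = 0.2268/0.1928 ≈ 1.18.
E_xy > 0, so bus rides and subway rides are substitutes.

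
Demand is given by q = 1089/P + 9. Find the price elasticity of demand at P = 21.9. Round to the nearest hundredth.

-0.85

At P = 21.9, q = 58.726.
dq/dP = −1089/P² = −2.2706.
Point elasticity E = (dq/dP)·(P/q) = -2.2706 × 21.9/58.726 ≈ -0.85.
|E| < 1, so demand is inelastic at this price.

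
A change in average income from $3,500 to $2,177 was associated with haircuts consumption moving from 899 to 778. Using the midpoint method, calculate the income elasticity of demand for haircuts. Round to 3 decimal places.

0.310

%ΔQ = (778 − 899)/[(899+778)/2] = -121/838.5 ≈ -0.1443.
%ΔI = (2,177 − 3,500)/[(3,500+2,177)/2] = -1323/2838.5 ≈ -0.4661.
E_I = %ΔQ/%ΔI ≈ 0.310.
E_I ∈ (0,1): normal good (necessity).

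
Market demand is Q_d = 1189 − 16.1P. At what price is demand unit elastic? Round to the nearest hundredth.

For linear demand Q_d = a − bP, E = −bP/(a − bP). |E| = 1 ⇒ bP = a − bP ⇒ P = a/(2b).
P = 1189/(2·16.1) ≈ 36.93.

36.93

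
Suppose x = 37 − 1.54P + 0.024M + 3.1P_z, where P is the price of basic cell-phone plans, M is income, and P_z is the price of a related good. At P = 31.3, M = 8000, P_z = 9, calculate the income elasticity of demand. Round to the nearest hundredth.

0.92

x = 37 − 1.54(31.3) + 0.024(8000) + 3.1(9) = 37 − 48.202 + 192 + 27.9 = 208.698.
∂x/∂M = +0.024, so E_I = 0.024·(8000/208.698) ≈ 0.92.
E_I ∈ (0,1): normal good (necessity).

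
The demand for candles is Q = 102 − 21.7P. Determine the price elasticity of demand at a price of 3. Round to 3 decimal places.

At P = 3, Q = 36.9.
dQ/dP = −21.7.
Point elasticity E = (dQ/dP)·(P/Q) = -21.7 × 3/36.9 ≈ -1.764.
|E| > 1, so demand is elastic at this price.

-1.764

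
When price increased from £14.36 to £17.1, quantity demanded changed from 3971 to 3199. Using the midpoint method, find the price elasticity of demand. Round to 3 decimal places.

-1.236

%ΔQ = (3199 − 3971)/[(3971 + 3199)/2] = -772/3585 ≈ -0.2153.
%ΔP = (17.1 − 14.36)/[(14.36 + 17.1)/2] = 2.74/15.73 ≈ 0.1742.
Arc elasticity E = %ΔQ/%ΔP ≈ -0.2153/0.1742 ≈ -1.236.
|E| > 1: demand is elastic over this range.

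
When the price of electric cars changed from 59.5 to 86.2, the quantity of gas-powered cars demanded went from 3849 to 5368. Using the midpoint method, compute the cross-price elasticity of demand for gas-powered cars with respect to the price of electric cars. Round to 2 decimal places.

0.90

%ΔQ_x = (5368 − 3849)/[(3849+5368)/2] = 1519/4608.5 ≈ 0.3296.
%ΔP_y = (86.2 − 59.5)/[(59.5+86.2)/2] ≈ 0.3665.
E_xy = 0.3296/0.3665 ≈ 0.90.
E_xy > 0, so gas-powered cars and electric cars are substitutes.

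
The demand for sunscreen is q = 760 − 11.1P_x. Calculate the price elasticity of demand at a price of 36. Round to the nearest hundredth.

-1.11

At P_x = 36, q = 360.4.
dq/dP_x = −11.1.
Point elasticity E = (dq/dP_x)·(P_x/q) = -11.1 × 36/360.4 ≈ -1.11.
|E| > 1, so demand is elastic at this price.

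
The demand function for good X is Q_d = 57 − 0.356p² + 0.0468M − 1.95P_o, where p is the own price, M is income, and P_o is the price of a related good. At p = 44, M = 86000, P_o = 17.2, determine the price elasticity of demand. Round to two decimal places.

-0.41

Evaluating quantity at (p, M, P_o) gives Q_d = 57 − 0.356(44)² + 0.0468(86000) − 1.95(17.2) = 57 − 689.216 + 4024.8 − 33.54 = 3359.044.
∂Q_d/∂p = −2·0.356·p = -31.328, so E_p = -31.328·(44/3359.044) ≈ -0.41.
|E_p| < 1: demand is inelastic.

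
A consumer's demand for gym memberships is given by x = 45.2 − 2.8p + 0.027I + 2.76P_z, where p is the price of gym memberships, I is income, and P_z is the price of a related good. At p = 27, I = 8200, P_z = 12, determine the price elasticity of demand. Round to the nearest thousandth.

x = 45.2 − 2.8(27) + 0.027(8200) + 2.76(12) = 45.2 − 75.6 + 221.4 + 33.12 = 224.12.
∂x/∂p = −2.8, so E_p = (−2.8)·(27/224.12) ≈ -0.337.
|E_p| < 1: demand is inelastic.

-0.337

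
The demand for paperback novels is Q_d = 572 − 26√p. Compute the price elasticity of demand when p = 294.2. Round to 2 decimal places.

At p = 294.2, Q_d = 126.0413.
dQ_d/dp = −26/(2√p) = −26/(2·17.1523).
Point elasticity E = (dQ_d/dp)·(p/Q_d) = -0.7579 × 294.2/126.0413 ≈ -1.77.
|E| > 1, so demand is elastic at this price.

-1.77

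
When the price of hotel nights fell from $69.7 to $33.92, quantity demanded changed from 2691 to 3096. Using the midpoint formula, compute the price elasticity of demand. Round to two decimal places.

-0.20

%ΔQ = (3096 − 2691)/[(2691 + 3096)/2] = 405/2893.5 ≈ 0.1400.
%ΔP = (33.92 − 69.7)/[(69.7 + 33.92)/2] = -35.78/51.81 ≈ -0.6906.
Arc elasticity E = %ΔQ/%ΔP ≈ 0.1400/-0.6906 ≈ -0.20.
|E| < 1: demand is inelastic over this range.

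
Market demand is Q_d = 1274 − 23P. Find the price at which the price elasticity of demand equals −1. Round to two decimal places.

For linear demand Q_d = a − bP, E = −bP/(a − bP). |E| = 1 ⇒ bP = a − bP ⇒ P = a/(2b).
P = 1274/(2·23) ≈ 27.70.

27.70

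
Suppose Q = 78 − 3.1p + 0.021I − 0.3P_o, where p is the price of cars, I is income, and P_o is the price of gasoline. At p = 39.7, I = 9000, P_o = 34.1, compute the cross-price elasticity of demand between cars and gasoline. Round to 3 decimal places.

-0.077

Q = 78 − 3.1(39.7) + 0.021(9000) − 0.3(34.1) = 78 − 123.07 + 189 − 10.23 = 133.7.
∂Q/∂P_o = −0.3, so E_xy = -0.3·(34.1/133.7) ≈ -0.077.
E_xy < 0: the goods are complements.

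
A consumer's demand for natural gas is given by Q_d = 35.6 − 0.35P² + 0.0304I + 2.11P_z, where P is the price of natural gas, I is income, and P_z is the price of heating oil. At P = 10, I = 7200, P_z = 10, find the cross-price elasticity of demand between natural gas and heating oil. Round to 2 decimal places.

0.09

At the given point, Q_d = 35.6 − 0.35(10)² + 0.0304(7200) + 2.11(10) = 35.6 − 35 + 218.88 + 21.1 = 240.58.
∂Q_d/∂P_z = +2.11, so E_xy = 2.11·(10/240.58) ≈ 0.09.
E_xy > 0: the goods are substitutes.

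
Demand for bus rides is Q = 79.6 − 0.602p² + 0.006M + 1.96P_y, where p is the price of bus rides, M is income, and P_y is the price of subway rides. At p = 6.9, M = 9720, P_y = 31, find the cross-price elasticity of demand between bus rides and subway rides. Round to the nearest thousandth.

Substituting, Q = 79.6 − 0.602(6.9)² + 0.006(9720) + 1.96(31) = 79.6 − 28.6612 + 58.32 + 60.76 = 170.0188.
∂Q/∂P_y = +1.96, so E_xy = 1.96·(31/170.0188) ≈ 0.357.
E_xy > 0: the goods are substitutes.

0.357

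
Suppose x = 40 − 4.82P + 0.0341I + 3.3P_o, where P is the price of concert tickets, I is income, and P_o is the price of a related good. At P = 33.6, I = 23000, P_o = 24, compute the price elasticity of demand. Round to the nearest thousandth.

-0.218

x = 40 − 4.82(33.6) + 0.0341(23000) + 3.3(24) = 40 − 161.952 + 784.3 + 79.2 = 741.548.
∂x/∂P = −4.82, so E_p = (−4.82)·(33.6/741.548) ≈ -0.218.
|E_p| < 1: demand is inelastic.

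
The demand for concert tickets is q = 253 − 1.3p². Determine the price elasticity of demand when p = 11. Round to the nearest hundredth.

At p = 11, q = 95.7.
dq/dp = −2·1.3·p = −28.6.
Point elasticity E = (dq/dp)·(p/q) = -28.6 × 11/95.7 ≈ -3.29.
|E| > 1, so demand is elastic at this price.

-3.29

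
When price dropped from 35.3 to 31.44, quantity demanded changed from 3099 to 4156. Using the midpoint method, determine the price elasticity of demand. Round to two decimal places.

-2.52

%Δq = (4156 − 3099)/[(3099 + 4156)/2] = 1057/3627.5 ≈ 0.2914.
%Δp = (31.44 − 35.3)/[(35.3 + 31.44)/2] = -3.86/33.37 ≈ -0.1157.
Arc elasticity E = %Δq/%Δp ≈ 0.2914/-0.1157 ≈ -2.52.
|E| > 1: demand is elastic over this range.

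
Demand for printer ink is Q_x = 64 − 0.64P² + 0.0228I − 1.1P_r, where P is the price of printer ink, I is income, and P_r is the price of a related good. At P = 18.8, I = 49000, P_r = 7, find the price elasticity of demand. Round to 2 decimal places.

Q_x = 64 − 0.64(18.8)² + 0.0228(49000) − 1.1(7) = 64 − 226.2016 + 1117.2 − 7.7 = 947.2984.
∂Q_x/∂P = −2·0.64·P = -24.064, so E_p = -24.064·(18.8/947.2984) ≈ -0.48.
|E_p| < 1: demand is inelastic.

-0.48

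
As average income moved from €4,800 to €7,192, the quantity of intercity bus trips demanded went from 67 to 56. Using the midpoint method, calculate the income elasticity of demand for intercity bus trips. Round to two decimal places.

%ΔQ = (56 − 67)/[(67+56)/2] = -11/61.5 ≈ -0.1789.
%ΔY = (7,192 − 4,800)/[(4,800+7,192)/2] = 2392/5996 ≈ 0.3989.
E_I = %ΔQ/%ΔY ≈ -0.45.
E_I < 0: inferior good.

-0.45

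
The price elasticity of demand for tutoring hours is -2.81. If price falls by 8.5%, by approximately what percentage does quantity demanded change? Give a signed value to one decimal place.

%ΔQ ≈ E × %ΔP = (-2.81) × (-8.5%) ≈ 23.9%.

23.9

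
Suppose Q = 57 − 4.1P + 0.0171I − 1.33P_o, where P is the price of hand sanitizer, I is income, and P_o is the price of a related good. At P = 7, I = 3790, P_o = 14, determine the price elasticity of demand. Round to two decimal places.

First evaluate Q: 57 − 4.1(7) + 0.0171(3790) − 1.33(14) = 57 − 28.7 + 64.809 − 18.62 = 74.489.
∂Q/∂P = −4.1, so E_p = (−4.1)·(7/74.489) ≈ -0.39.
|E_p| < 1: demand is inelastic.

-0.39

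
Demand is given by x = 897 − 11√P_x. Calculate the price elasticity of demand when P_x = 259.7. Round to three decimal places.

At P_x = 259.7, x = 719.7327.
dx/dP_x = −11/(2√P_x) = −11/(2·16.1152).
Point elasticity E = (dx/dP_x)·(P_x/x) = -0.3413 × 259.7/719.7327 ≈ -0.123.
|E| < 1, so demand is inelastic at this price.

-0.123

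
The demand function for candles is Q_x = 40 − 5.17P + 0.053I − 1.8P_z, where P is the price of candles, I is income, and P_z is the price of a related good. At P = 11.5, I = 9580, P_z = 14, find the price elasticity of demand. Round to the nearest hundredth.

Substituting, Q_x = 40 − 5.17(11.5) + 0.053(9580) − 1.8(14) = 40 − 59.455 + 507.74 − 25.2 = 463.085.
∂Q_x/∂P = −5.17, so E_p = (−5.17)·(11.5/463.085) ≈ -0.13.
|E_p| < 1: demand is inelastic.

-0.13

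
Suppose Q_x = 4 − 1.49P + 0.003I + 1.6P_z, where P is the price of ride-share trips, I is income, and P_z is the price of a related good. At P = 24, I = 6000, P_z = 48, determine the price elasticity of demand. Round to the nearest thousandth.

-0.567

Substituting, Q_x = 4 − 1.49(24) + 0.003(6000) + 1.6(48) = 4 − 35.76 + 18 + 76.8 = 63.04.
∂Q_x/∂P = −1.49, so E_p = (−1.49)·(24/63.04) ≈ -0.567.
|E_p| < 1: demand is inelastic.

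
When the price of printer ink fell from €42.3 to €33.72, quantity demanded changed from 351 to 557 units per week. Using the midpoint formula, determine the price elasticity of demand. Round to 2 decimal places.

-2.01

%Δq = (557 − 351)/[(351 + 557)/2] = 206/454 ≈ 0.4537.
%ΔP = (33.72 − 42.3)/[(42.3 + 33.72)/2] = -8.58/38.01 ≈ -0.2257.
Arc elasticity E = %Δq/%ΔP ≈ 0.4537/-0.2257 ≈ -2.01.
|E| > 1: demand is elastic over this range.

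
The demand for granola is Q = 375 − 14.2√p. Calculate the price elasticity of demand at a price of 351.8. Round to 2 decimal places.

At p = 351.8, Q = 108.6601.
dQ/dp = −14.2/(2√p) = −14.2/(2·18.7563).
Point elasticity E = (dQ/dp)·(p/Q) = -0.3785 × 351.8/108.6601 ≈ -1.23.
|E| > 1, so demand is elastic at this price.

-1.23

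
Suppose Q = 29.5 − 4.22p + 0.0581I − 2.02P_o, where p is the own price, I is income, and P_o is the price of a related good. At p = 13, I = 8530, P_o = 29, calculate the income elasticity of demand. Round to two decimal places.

1.20

First evaluate Q: 29.5 − 4.22(13) + 0.0581(8530) − 2.02(29) = 29.5 − 54.86 + 495.593 − 58.58 = 411.653.
∂Q/∂I = +0.0581, so E_I = 0.0581·(8530/411.653) ≈ 1.20.
E_I > 1: normal good (luxury).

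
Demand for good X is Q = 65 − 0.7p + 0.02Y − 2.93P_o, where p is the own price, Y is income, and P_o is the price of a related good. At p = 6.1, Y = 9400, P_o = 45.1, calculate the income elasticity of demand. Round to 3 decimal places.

Evaluating quantity at (p, Y, P_o) gives Q = 65 − 0.7(6.1) + 0.02(9400) − 2.93(45.1) = 65 − 4.27 + 188 − 132.143 = 116.587.
∂Q/∂Y = +0.02, so E_I = 0.02·(9400/116.587) ≈ 1.613.
E_I > 1: normal good (luxury).

1.613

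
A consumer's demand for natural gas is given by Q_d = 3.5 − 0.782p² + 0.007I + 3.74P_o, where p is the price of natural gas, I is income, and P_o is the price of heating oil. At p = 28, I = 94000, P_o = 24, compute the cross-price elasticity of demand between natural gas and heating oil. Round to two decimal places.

0.65

At the given point, Q_d = 3.5 − 0.782(28)² + 0.007(94000) + 3.74(24) = 3.5 − 613.088 + 658 + 89.76 = 138.172.
∂Q_d/∂P_o = +3.74, so E_xy = 3.74·(24/138.172) ≈ 0.65.
E_xy > 0: the goods are substitutes.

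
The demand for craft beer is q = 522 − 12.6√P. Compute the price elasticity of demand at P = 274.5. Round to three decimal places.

At P = 274.5, q = 313.2427.
dq/dP = −12.6/(2√P) = −12.6/(2·16.568).
Point elasticity E = (dq/dP)·(P/q) = -0.3803 × 274.5/313.2427 ≈ -0.333.
|E| < 1, so demand is inelastic at this price.

-0.333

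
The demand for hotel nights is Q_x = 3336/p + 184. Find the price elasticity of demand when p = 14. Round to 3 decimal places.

-0.564

At p = 14, Q_x = 422.2857.
dQ_x/dp = −3336/p² = −17.0204.
Point elasticity E = (dQ_x/dp)·(p/Q_x) = -17.0204 × 14/422.2857 ≈ -0.564.
|E| < 1, so demand is inelastic at this price.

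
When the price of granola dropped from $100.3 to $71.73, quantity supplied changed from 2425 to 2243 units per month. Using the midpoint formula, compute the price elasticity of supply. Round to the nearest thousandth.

%Δq = (2243 − 2425)/[(2425 + 2243)/2] = -182/2334 ≈ -0.0780.
%Δp = (71.73 − 100.3)/[(100.3 + 71.73)/2] = -28.57/86.015 ≈ -0.3322.
Arc elasticity E = %Δq/%Δp ≈ -0.0780/-0.3322 ≈ 0.235.
|E| < 1: supply is inelastic over this range.

0.235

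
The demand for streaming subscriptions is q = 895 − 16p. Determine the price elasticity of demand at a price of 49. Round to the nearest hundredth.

At p = 49, q = 111.
dq/dp = −16.
Point elasticity E = (dq/dp)·(p/q) = -16 × 49/111 ≈ -7.06.
|E| > 1, so demand is elastic at this price.

-7.06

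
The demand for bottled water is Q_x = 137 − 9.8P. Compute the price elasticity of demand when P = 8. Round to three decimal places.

-1.338

At P = 8, Q_x = 58.6.
dQ_x/dP = −9.8.
Point elasticity E = (dQ_x/dP)·(P/Q_x) = -9.8 × 8/58.6 ≈ -1.338.
|E| > 1, so demand is elastic at this price.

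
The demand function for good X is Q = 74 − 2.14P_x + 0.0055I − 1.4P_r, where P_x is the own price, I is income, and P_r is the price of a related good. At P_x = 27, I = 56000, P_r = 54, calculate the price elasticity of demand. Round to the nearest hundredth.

Substituting, Q = 74 − 2.14(27) + 0.0055(56000) − 1.4(54) = 74 − 57.78 + 308 − 75.6 = 248.62.
∂Q/∂P_x = −2.14, so E_p = (−2.14)·(27/248.62) ≈ -0.23.
|E_p| < 1: demand is inelastic.

-0.23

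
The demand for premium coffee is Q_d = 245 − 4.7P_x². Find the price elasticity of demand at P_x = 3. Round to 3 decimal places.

-0.417

At P_x = 3, Q_d = 202.7.
dQ_d/dP_x = −2·4.7·P_x = −28.2.
Point elasticity E = (dQ_d/dP_x)·(P_x/Q_d) = -28.2 × 3/202.7 ≈ -0.417.
|E| < 1, so demand is inelastic at this price.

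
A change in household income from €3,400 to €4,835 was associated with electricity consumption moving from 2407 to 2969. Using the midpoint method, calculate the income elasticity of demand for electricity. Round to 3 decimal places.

0.600

%ΔQ = (2969 − 2407)/[(2407+2969)/2] = 562/2688 ≈ 0.2091.
%ΔM = (4,835 − 3,400)/[(3,400+4,835)/2] = 1435/4117.5 ≈ 0.3485.
E_I = %ΔQ/%ΔM ≈ 0.600.
E_I ∈ (0,1): normal good (necessity).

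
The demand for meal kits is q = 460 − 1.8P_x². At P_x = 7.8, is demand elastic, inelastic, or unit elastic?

At P_x = 7.8, q = 350.488.
dq/dP_x = −2·1.8·P_x = −28.08.
Point elasticity E = (dq/dP_x)·(P_x/q) = -28.08 × 7.8/350.488 ≈ -0.625.
|E| ≈ 0.625 < 1, so demand is inelastic.

inelastic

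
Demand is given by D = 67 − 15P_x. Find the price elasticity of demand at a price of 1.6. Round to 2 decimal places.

-0.56

At P_x = 1.6, D = 43.
dD/dP_x = −15.
Point elasticity E = (dD/dP_x)·(P_x/D) = -15 × 1.6/43 ≈ -0.56.
|E| < 1, so demand is inelastic at this price.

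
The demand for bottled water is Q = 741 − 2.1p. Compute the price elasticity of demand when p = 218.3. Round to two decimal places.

At p = 218.3, Q = 282.57.
dQ/dp = −2.1.
Point elasticity E = (dQ/dp)·(p/Q) = -2.1 × 218.3/282.57 ≈ -1.62.
|E| > 1, so demand is elastic at this price.

-1.62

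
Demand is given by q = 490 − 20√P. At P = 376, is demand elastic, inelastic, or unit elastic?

elastic

At P = 376, q = 102.1856.
dq/dP = −20/(2√P) = −20/(2·19.3907).
Point elasticity E = (dq/dP)·(P/q) = -0.5157 × 376/102.1856 ≈ -1.898.
|E| ≈ 1.898 > 1, so demand is elastic.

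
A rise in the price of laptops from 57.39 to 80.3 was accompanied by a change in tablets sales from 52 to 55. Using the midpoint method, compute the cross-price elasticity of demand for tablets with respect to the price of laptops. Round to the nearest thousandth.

%ΔQ_x = (55 − 52)/[(52+55)/2] = 3/53.5 ≈ 0.0561.
%ΔP_y = (80.3 − 57.39)/[(57.39+80.3)/2] ≈ 0.3328.
E_xy = 0.0561/0.3328 ≈ 0.169.
E_xy > 0, so tablets and laptops are substitutes.

0.169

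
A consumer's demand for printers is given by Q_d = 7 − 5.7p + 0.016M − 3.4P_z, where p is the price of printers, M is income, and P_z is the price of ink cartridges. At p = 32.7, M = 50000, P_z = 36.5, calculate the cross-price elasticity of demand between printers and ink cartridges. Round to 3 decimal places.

At the given point, Q_d = 7 − 5.7(32.7) + 0.016(50000) − 3.4(36.5) = 7 − 186.39 + 800 − 124.1 = 496.51.
∂Q_d/∂P_z = −3.4, so E_xy = -3.4·(36.5/496.51) ≈ -0.250.
E_xy < 0: the goods are complements.

-0.250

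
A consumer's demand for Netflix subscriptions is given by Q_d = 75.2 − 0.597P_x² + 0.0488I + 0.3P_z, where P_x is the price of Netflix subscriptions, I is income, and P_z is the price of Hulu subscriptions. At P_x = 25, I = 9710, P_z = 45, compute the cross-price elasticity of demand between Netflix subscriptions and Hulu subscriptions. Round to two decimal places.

0.07

Substituting, Q_d = 75.2 − 0.597(25)² + 0.0488(9710) + 0.3(45) = 75.2 − 373.125 + 473.848 + 13.5 = 189.423.
∂Q_d/∂P_z = +0.3, so E_xy = 0.3·(45/189.423) ≈ 0.07.
E_xy > 0: the goods are substitutes.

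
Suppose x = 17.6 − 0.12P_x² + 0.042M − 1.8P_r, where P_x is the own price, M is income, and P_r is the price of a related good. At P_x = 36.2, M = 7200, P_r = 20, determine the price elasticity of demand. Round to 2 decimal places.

-2.48

First evaluate x: 17.6 − 0.12(36.2)² + 0.042(7200) − 1.8(20) = 17.6 − 157.2528 + 302.4 − 36 = 126.7472.
∂x/∂P_x = −2·0.12·P_x = -8.688, so E_p = -8.688·(36.2/126.7472) ≈ -2.48.
|E_p| > 1: demand is elastic.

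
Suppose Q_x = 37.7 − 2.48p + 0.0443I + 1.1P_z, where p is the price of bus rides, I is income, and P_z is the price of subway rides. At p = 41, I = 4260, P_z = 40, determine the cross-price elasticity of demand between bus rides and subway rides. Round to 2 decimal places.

At the given point, Q_x = 37.7 − 2.48(41) + 0.0443(4260) + 1.1(40) = 37.7 − 101.68 + 188.718 + 44 = 168.738.
∂Q_x/∂P_z = +1.1, so E_xy = 1.1·(40/168.738) ≈ 0.26.
E_xy > 0: the goods are substitutes.

0.26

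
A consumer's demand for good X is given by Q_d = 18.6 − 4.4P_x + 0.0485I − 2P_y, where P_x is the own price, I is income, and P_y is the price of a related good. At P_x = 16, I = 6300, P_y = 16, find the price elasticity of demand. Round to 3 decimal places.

Evaluating quantity at (P_x, I, P_y) gives Q_d = 18.6 − 4.4(16) + 0.0485(6300) − 2(16) = 18.6 − 70.4 + 305.55 − 32 = 221.75.
∂Q_d/∂P_x = −4.4, so E_p = (−4.4)·(16/221.75) ≈ -0.317.
|E_p| < 1: demand is inelastic.

-0.317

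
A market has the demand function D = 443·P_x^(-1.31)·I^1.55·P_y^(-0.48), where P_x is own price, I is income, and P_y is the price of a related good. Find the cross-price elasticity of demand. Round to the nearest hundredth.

-0.48

For a Cobb–Douglas (constant-elasticity) form D = A·P_y^α·…, the elasticity with respect to P_y equals the exponent α at every point.
Here the exponent on P_y is -0.48, so the cross-price elasticity of demand is -0.48.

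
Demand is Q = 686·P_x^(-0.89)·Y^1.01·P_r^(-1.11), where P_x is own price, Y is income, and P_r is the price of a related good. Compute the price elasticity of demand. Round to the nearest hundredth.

For a Cobb–Douglas (constant-elasticity) form Q = A·P_x^α·…, the elasticity with respect to P_x equals the exponent α at every point.
Here the exponent on P_x is -0.89, so the price elasticity of demand is -0.89.

-0.89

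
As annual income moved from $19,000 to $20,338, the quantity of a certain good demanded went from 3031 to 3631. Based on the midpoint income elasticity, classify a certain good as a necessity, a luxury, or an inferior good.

%ΔQ = (3631 − 3031)/[(3031+3631)/2] = 600/3331 ≈ 0.1801.
%ΔM = (20,338 − 19,000)/[(19,000+20,338)/2] = 1338/19669 ≈ 0.0680.
E_I = %ΔQ/%ΔM ≈ 2.648.
E_I > 1: normal good (luxury).

luxury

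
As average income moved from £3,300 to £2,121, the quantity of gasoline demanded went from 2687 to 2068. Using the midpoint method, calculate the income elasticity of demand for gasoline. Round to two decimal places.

%ΔQ = (2068 − 2687)/[(2687+2068)/2] = -619/2377.5 ≈ -0.2604.
%ΔY = (2,121 − 3,300)/[(3,300+2,121)/2] = -1179/2710.5 ≈ -0.4350.
E_I = %ΔQ/%ΔY ≈ 0.60.
E_I ∈ (0,1): normal good (necessity).

0.60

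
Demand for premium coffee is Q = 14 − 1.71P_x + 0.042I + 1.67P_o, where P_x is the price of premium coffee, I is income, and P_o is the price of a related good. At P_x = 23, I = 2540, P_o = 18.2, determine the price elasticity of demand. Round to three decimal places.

Q = 14 − 1.71(23) + 0.042(2540) + 1.67(18.2) = 14 − 39.33 + 106.68 + 30.394 = 111.744.
∂Q/∂P_x = −1.71, so E_p = (−1.71)·(23/111.744) ≈ -0.352.
|E_p| < 1: demand is inelastic.

-0.352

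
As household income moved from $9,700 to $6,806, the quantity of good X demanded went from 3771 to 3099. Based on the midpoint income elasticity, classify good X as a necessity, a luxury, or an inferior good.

%ΔQ = (3099 − 3771)/[(3771+3099)/2] = -672/3435 ≈ -0.1956.
%ΔI = (6,806 − 9,700)/[(9,700+6,806)/2] = -2894/8253 ≈ -0.3507.
E_I = %ΔQ/%ΔI ≈ 0.558.
E_I ∈ (0,1): normal good (necessity).

necessity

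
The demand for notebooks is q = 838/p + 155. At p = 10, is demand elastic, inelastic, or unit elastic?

inelastic

At p = 10, q = 238.8.
dq/dp = −838/p² = −8.38.
Point elasticity E = (dq/dp)·(p/q) = -8.38 × 10/238.8 ≈ -0.351.
|E| ≈ 0.351 < 1, so demand is inelastic.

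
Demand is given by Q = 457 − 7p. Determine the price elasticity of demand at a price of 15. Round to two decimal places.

At p = 15, Q = 352.
dQ/dp = −7.
Point elasticity E = (dQ/dp)·(p/Q) = -7 × 15/352 ≈ -0.30.
|E| < 1, so demand is inelastic at this price.

-0.30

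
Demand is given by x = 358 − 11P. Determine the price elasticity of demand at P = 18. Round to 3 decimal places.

-1.238

At P = 18, x = 160.
dx/dP = −11.
Point elasticity E = (dx/dP)·(P/x) = -11 × 18/160 ≈ -1.238.
|E| > 1, so demand is elastic at this price.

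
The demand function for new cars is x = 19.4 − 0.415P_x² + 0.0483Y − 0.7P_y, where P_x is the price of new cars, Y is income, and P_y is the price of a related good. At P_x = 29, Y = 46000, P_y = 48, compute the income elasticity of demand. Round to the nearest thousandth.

1.195

x = 19.4 − 0.415(29)² + 0.0483(46000) − 0.7(48) = 19.4 − 349.015 + 2221.8 − 33.6 = 1858.585.
∂x/∂Y = +0.0483, so E_I = 0.0483·(46000/1858.585) ≈ 1.195.
E_I > 1: normal good (luxury).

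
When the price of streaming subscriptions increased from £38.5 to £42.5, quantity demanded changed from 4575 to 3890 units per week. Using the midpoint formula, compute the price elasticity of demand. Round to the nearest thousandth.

%ΔQ = (3890 − 4575)/[(4575 + 3890)/2] = -685/4232.5 ≈ -0.1618.
%Δp = (42.5 − 38.5)/[(38.5 + 42.5)/2] = 4/40.5 ≈ 0.0988.
Arc elasticity E = %ΔQ/%Δp ≈ -0.1618/0.0988 ≈ -1.639.
|E| > 1: demand is elastic over this range.

-1.639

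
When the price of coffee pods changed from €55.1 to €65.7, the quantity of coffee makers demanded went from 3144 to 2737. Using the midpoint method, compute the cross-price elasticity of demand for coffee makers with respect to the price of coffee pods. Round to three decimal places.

%ΔQ_x = (2737 − 3144)/[(3144+2737)/2] = -407/2940.5 ≈ -0.1384.
%ΔP_y = (65.7 − 55.1)/[(55.1+65.7)/2] ≈ 0.1755.
E_xy = -0.1384/0.1755 ≈ -0.789.
E_xy < 0, so coffee makers and coffee pods are complements.

-0.789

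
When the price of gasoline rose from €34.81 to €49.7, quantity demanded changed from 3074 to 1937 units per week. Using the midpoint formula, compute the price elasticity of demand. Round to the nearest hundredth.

-1.29

%Δq = (1937 − 3074)/[(3074 + 1937)/2] = -1137/2505.5 ≈ -0.4538.
%ΔP = (49.7 − 34.81)/[(34.81 + 49.7)/2] = 14.89/42.255 ≈ 0.3524.
Arc elasticity E = %Δq/%ΔP ≈ -0.4538/0.3524 ≈ -1.29.
|E| > 1: demand is elastic over this range.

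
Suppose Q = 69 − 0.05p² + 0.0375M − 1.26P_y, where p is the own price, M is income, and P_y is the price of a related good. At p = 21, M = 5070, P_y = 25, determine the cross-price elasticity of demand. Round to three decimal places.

Evaluating quantity at (p, M, P_y) gives Q = 69 − 0.05(21)² + 0.0375(5070) − 1.26(25) = 69 − 22.05 + 190.125 − 31.5 = 205.575.
∂Q/∂P_y = −1.26, so E_xy = -1.26·(25/205.575) ≈ -0.153.
E_xy < 0: the goods are complements.

-0.153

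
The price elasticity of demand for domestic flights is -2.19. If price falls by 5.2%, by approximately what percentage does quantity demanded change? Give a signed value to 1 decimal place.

%ΔQ ≈ E × %ΔP = (-2.19) × (-5.2%) ≈ 11.4%.

11.4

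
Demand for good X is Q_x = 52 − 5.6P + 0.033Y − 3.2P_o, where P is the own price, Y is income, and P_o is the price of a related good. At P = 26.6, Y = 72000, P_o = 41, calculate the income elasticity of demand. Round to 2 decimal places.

Evaluating quantity at (P, Y, P_o) gives Q_x = 52 − 5.6(26.6) + 0.033(72000) − 3.2(41) = 52 − 148.96 + 2376 − 131.2 = 2147.84.
∂Q_x/∂Y = +0.033, so E_I = 0.033·(72000/2147.84) ≈ 1.11.
E_I > 1: normal good (luxury).

1.11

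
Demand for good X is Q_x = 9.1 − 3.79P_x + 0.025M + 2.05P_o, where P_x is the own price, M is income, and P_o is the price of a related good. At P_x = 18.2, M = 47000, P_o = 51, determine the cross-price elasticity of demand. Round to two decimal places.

First evaluate Q_x: 9.1 − 3.79(18.2) + 0.025(47000) + 2.05(51) = 9.1 − 68.978 + 1175 + 104.55 = 1219.672.
∂Q_x/∂P_o = +2.05, so E_xy = 2.05·(51/1219.672) ≈ 0.09.
E_xy > 0: the goods are substitutes.

0.09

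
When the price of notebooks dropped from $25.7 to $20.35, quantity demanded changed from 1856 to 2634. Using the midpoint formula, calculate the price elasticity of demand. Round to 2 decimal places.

-1.49

%Δq = (2634 − 1856)/[(1856 + 2634)/2] = 778/2245 ≈ 0.3465.
%Δp = (20.35 − 25.7)/[(25.7 + 20.35)/2] = -5.35/23.025 ≈ -0.2324.
Arc elasticity E = %Δq/%Δp ≈ 0.3465/-0.2324 ≈ -1.49.
|E| > 1: demand is elastic over this range.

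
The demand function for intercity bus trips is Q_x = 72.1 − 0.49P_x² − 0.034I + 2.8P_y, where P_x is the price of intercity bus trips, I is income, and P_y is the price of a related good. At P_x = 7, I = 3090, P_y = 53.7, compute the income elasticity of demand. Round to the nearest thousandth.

Q_x = 72.1 − 0.49(7)² − 0.034(3090) + 2.8(53.7) = 72.1 − 24.01 − 105.06 + 150.36 = 93.39.
∂Q_x/∂I = −0.034, so E_I = -0.034·(3090/93.39) ≈ -1.125.
E_I < 0: inferior good.

-1.125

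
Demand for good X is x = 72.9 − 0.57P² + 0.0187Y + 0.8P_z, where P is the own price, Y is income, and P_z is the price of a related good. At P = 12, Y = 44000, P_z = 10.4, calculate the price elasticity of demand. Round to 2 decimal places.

-0.20

First evaluate x: 72.9 − 0.57(12)² + 0.0187(44000) + 0.8(10.4) = 72.9 − 82.08 + 822.8 + 8.32 = 821.94.
∂x/∂P = −2·0.57·P = -13.68, so E_p = -13.68·(12/821.94) ≈ -0.20.
|E_p| < 1: demand is inelastic.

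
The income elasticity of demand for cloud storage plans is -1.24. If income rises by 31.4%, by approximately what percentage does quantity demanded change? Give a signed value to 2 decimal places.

-38.94

%ΔQ ≈ E × %ΔI = (-1.24) × (31.4%) ≈ -38.94%.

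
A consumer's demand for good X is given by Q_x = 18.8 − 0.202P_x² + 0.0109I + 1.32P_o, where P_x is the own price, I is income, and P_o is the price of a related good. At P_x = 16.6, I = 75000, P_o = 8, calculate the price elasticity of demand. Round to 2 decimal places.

-0.14

First evaluate Q_x: 18.8 − 0.202(16.6)² + 0.0109(75000) + 1.32(8) = 18.8 − 55.6631 + 817.5 + 10.56 = 791.1969.
∂Q_x/∂P_x = −2·0.202·P_x = -6.7064, so E_p = -6.7064·(16.6/791.1969) ≈ -0.14.
|E_p| < 1: demand is inelastic.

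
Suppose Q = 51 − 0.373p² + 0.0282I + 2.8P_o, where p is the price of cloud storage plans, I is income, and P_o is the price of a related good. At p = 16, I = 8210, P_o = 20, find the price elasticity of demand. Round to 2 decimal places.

Substituting, Q = 51 − 0.373(16)² + 0.0282(8210) + 2.8(20) = 51 − 95.488 + 231.522 + 56 = 243.034.
∂Q/∂p = −2·0.373·p = -11.936, so E_p = -11.936·(16/243.034) ≈ -0.79.
|E_p| < 1: demand is inelastic.

-0.79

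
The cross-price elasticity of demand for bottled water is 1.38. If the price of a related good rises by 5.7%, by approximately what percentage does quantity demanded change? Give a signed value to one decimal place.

7.9

%ΔQ ≈ E × %ΔP_y = (1.38) × (5.7%) ≈ 7.9%.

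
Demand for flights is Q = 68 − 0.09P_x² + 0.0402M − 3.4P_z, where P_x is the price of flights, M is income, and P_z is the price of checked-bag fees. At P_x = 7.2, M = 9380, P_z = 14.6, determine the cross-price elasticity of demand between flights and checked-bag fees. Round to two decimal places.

-0.13

At the given point, Q = 68 − 0.09(7.2)² + 0.0402(9380) − 3.4(14.6) = 68 − 4.6656 + 377.076 − 49.64 = 390.7704.
∂Q/∂P_z = −3.4, so E_xy = -3.4·(14.6/390.7704) ≈ -0.13.
E_xy < 0: the goods are complements.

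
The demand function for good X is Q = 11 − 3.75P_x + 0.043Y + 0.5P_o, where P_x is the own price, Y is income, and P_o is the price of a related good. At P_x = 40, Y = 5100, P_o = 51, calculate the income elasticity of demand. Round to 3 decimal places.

2.073

Substituting, Q = 11 − 3.75(40) + 0.043(5100) + 0.5(51) = 11 − 150 + 219.3 + 25.5 = 105.8.
∂Q/∂Y = +0.043, so E_I = 0.043·(5100/105.8) ≈ 2.073.
E_I > 1: normal good (luxury).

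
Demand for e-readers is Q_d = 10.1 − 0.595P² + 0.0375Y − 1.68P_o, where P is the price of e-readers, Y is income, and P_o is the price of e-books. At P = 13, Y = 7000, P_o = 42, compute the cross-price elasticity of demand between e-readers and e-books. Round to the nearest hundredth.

At the given point, Q_d = 10.1 − 0.595(13)² + 0.0375(7000) − 1.68(42) = 10.1 − 100.555 + 262.5 − 70.56 = 101.485.
∂Q_d/∂P_o = −1.68, so E_xy = -1.68·(42/101.485) ≈ -0.70.
E_xy < 0: the goods are complements.

-0.70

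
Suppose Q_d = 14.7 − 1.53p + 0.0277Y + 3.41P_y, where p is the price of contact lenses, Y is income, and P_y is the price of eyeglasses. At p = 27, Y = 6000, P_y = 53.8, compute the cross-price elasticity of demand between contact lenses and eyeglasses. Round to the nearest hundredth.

0.57

Q_d = 14.7 − 1.53(27) + 0.0277(6000) + 3.41(53.8) = 14.7 − 41.31 + 166.2 + 183.458 = 323.048.
∂Q_d/∂P_y = +3.41, so E_xy = 3.41·(53.8/323.048) ≈ 0.57.
E_xy > 0: the goods are substitutes.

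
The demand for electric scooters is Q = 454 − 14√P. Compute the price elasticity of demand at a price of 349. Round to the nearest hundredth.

-0.68

At P = 349, Q = 192.4584.
dQ/dP = −14/(2√P) = −14/(2·18.6815).
Point elasticity E = (dQ/dP)·(P/Q) = -0.3747 × 349/192.4584 ≈ -0.68.
|E| < 1, so demand is inelastic at this price.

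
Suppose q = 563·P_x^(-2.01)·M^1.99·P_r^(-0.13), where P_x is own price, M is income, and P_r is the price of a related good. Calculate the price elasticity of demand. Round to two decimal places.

For a Cobb–Douglas (constant-elasticity) form q = A·P_x^α·…, the elasticity with respect to P_x equals the exponent α at every point.
Here the exponent on P_x is -2.01, so the price elasticity of demand is -2.01.

-2.01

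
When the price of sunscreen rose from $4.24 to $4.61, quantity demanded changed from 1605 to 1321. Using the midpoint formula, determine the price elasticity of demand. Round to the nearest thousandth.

-2.322

%Δq = (1321 − 1605)/[(1605 + 1321)/2] = -284/1463 ≈ -0.1941.
%Δp = (4.61 − 4.24)/[(4.24 + 4.61)/2] = 0.37/4.425 ≈ 0.0836.
Arc elasticity E = %Δq/%Δp ≈ -0.1941/0.0836 ≈ -2.322.
|E| > 1: demand is elastic over this range.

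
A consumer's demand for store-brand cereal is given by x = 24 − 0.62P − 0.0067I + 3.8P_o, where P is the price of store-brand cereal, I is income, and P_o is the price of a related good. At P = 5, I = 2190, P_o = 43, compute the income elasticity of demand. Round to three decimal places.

-0.087

x = 24 − 0.62(5) − 0.0067(2190) + 3.8(43) = 24 − 3.1 − 14.673 + 163.4 = 169.627.
∂x/∂I = −0.0067, so E_I = -0.0067·(2190/169.627) ≈ -0.087.
E_I < 0: inferior good.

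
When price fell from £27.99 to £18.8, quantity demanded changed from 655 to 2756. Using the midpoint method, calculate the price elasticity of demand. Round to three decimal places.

%Δq = (2756 − 655)/[(655 + 2756)/2] = 2101/1705.5 ≈ 1.2319.
%Δp = (18.8 − 27.99)/[(27.99 + 18.8)/2] = -9.19/23.395 ≈ -0.3928.
Arc elasticity E = %Δq/%Δp ≈ 1.2319/-0.3928 ≈ -3.136.
|E| > 1: demand is elastic over this range.

-3.136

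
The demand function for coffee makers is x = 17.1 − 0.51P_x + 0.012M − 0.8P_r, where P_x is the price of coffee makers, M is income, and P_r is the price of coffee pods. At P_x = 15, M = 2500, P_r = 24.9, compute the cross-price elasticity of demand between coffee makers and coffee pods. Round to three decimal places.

-1.020

Evaluating quantity at (P_x, M, P_r) gives x = 17.1 − 0.51(15) + 0.012(2500) − 0.8(24.9) = 17.1 − 7.65 + 30 − 19.92 = 19.53.
∂x/∂P_r = −0.8, so E_xy = -0.8·(24.9/19.53) ≈ -1.020.
E_xy < 0: the goods are complements.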